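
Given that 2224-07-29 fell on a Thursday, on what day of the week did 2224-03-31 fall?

Wednesday

Count forward from the earlier date (March 31, 2224) to the later (July 29, 2224):
March 2224: 31 − 31 = 0 days remain.
Then April (30), May (31), June (30): 30 + 31 + 30 = 91 days.
July 1–29, 2224: 29 days.
Total: 0 + 91 + 29 = 120 days.
120 mod 7 = 1, so 1 day before Thursday is Wednesday.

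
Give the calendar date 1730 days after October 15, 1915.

July 10, 1920

Count 1730 days after October 15, 1915:
Day-of-year of October 15, 1915: 288.
Day-of-year of July 10, 1920: 192.
1915 has 365 days, so 365 − 288 = 77 days remain in 1915.
Full years: 1916: 366; 1917: 365; 1918: 365; 1919: 365. Sum = 1461.
Total: 77 + 1461 + 192 = 1730 days.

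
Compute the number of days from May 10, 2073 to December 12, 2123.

From May 10, 2073 to May 10, 2123: 50 years, of which 11 contain a Feb 29 — 39×365 + 11×366 = 18261 days.
(2100 is not a leap year (divisible by 100 but not 400).)
May 2123: 31 − 10 = 21 days remain.
Then June (30), July (31), August (31), September (30), October (31), November (30): 30 + 31 + 31 + 30 + 31 + 30 = 183 days.
December 1–12, 2123: 12 days.
Residual: 216 days.
Total: 18477 days.

18477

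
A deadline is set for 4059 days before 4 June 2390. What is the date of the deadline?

24 April 2379

Count 4059 days before June 4, 2390:
Day-of-year of April 24, 2379: 114.
Day-of-year of June 4, 2390: 155.
2379 has 365 days, so 365 − 114 = 251 days remain in 2379.
Full years 2380–2389: 7 common + 3 leap = 7×365 + 3×366 = 3653 days.
Total: 251 + 3653 + 155 = 4059 days.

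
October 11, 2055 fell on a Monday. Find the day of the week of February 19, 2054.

Count forward from the earlier date (February 19, 2054) to the later (October 11, 2055):
February 19, 2054 → February 19, 2055: 365 days.
February 2055: 28 − 19 = 9 days remain (2055 is not a leap year, so February has 28 days).
Then March (31), April (30), May (31), June (30), July (31), August (31), September (30): 31 + 30 + 31 + 30 + 31 + 31 + 30 = 214 days.
October 1–11, 2055: 11 days.
Residual: 234 days.
Total: 599 days.
599 mod 7 = 4, so 4 days before Monday is Thursday.

Thursday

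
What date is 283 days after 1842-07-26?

1843-05-05

Count 283 days after July 26, 1842:
Day-of-year of July 26, 1842: 207.
Day-of-year of May 5, 1843: 125.
1842 has 365 days, so 365 − 207 = 158 days remain in 1842.
Total: 158 + 125 = 283 days.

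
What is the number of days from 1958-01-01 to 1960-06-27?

908

January 1, 1958 → January 1, 1959: 365 days.
January 1, 1959 → January 1, 1960: 365 days.
January 1960: 31 − 1 = 30 days remain.
Then February 1960 (29), March (31), April (30), May (31): 29 + 31 + 30 + 31 = 121 days.
June 1–27, 1960: 27 days.
Residual: 178 days.
Total: 908 days.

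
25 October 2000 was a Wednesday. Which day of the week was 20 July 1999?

Count forward from the earlier date (July 20, 1999) to the later (October 25, 2000):
July 20, 1999 → July 20, 2000: 366 days (2000 is a leap year (divisible by 400)).
July 2000: 31 − 20 = 11 days remain.
Then August (31), September (30): 31 + 30 = 61 days.
October 1–25, 2000: 25 days.
Residual: 97 days.
Total: 463 days.
463 mod 7 = 1, so 1 day before Wednesday is Tuesday.

Tuesday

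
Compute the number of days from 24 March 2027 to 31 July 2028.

495

March 2027: 31 − 24 = 7 days remain.
Then 15 full months totalling 457 days.
July 1–31, 2028: 31 days.
Total: 7 + 457 + 31 = 495 days.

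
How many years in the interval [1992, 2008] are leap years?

Years divisible by 4 in [1992, 2008]: 1992, 1996, 2000, 2004, 2008.
2000 is divisible by 400, so still leap.
No century exceptions apply. Count: 5.

5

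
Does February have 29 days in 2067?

2067 is not a leap year.

No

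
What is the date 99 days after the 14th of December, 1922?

the 23rd of March, 1923

Count 99 days after December 14, 1922:
Day-of-year of December 14, 1922: 348.
Day-of-year of March 23, 1923: 82.
1922 has 365 days, so 365 − 348 = 17 days remain in 1922.
Total: 17 + 82 = 99 days.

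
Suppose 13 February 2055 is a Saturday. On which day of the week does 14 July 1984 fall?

Count forward from the earlier date (July 14, 1984) to the later (February 13, 2055):
Day-of-year of July 14, 1984: 196.
Day-of-year of February 13, 2055: 44.
1984 has 366 days, so 366 − 196 = 170 days remain in 1984.
Full years 1985–2054: 53 common + 17 leap = 53×365 + 17×366 = 25567 days.
Total: 170 + 25567 + 44 = 25781 days.
25781 is a multiple of 7, so 14 July 1984 falls on the same weekday: Saturday.

Saturday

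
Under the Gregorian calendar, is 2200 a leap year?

2200 is not a leap year (divisible by 100 but not 400).

No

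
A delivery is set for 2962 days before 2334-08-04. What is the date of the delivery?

2326-06-25

Count 2962 days before August 4, 2334:
From June 25, 2326 to June 25, 2334: 8 years, of which 2 contain a Feb 29 — 6×365 + 2×366 = 2922 days.
June 2334: 30 − 25 = 5 days remain.
Then July (31): 31 days.
August 1–4, 2334: 4 days.
Residual: 40 days.
Total: 2962 days.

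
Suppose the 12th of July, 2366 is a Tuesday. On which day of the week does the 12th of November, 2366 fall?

Saturday

July 2366: 31 − 12 = 19 days remain.
Then August (31), September (30), October (31): 31 + 30 + 31 = 92 days.
November 1–12, 2366: 12 days.
Total: 19 + 92 + 12 = 123 days.
123 mod 7 = 4, so 4 days after Tuesday is Saturday.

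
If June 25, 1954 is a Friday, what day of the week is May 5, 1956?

June 1954: 30 − 25 = 5 days remain.
Then 22 full months totalling 670 days.
May 1–5, 1956: 5 days.
Total: 5 + 670 + 5 = 680 days.
680 mod 7 = 1, so 1 day after Friday is Saturday.

Saturday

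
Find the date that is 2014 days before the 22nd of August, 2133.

the 16th of February, 2128

Count 2014 days before August 22, 2133:
February 16, 2128 → February 16, 2129: 366 days (2128 is a leap year).
February 16, 2129 → February 16, 2130: 365 days.
February 16, 2130 → February 16, 2131: 365 days.
February 16, 2131 → February 16, 2132: 365 days.
February 16, 2132 → February 16, 2133: 366 days (2132 is a leap year).
February 2133: 28 − 16 = 12 days remain (2133 is not a leap year, so February has 28 days).
Then March (31), April (30), May (31), June (30), July (31): 31 + 30 + 31 + 30 + 31 = 153 days.
August 1–22, 2133: 22 days.
Residual: 187 days.
Total: 2014 days.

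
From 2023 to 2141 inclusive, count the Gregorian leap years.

Years divisible by 4: 2024, 2028, …, 2140 — 30 in all.
Of these, 2100 is divisible by 100 but not 400, so not leap.
Leap years: 30 − 1 = 29.

29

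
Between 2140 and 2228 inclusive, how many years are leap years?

22

Years divisible by 4: 2140, 2144, …, 2228 — 23 in all.
Of these, 2200 is divisible by 100 but not 400, so not leap.
Leap years: 23 − 1 = 22.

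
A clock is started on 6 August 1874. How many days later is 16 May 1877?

1014

August 6, 1874 → August 6, 1875: 365 days.
August 6, 1875 → August 6, 1876: 366 days (1876 is a leap year).
August 1876: 31 − 6 = 25 days remain.
Then September (30), October (31), November (30), December (31), January (31), February 1877 (28), March (31), April (30): 30 + 31 + 30 + 31 + 31 + 28 + 31 + 30 = 242 days.
May 1–16, 1877: 16 days.
Residual: 283 days.
Total: 1014 days.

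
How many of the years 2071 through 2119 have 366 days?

11

Years divisible by 4 in [2071, 2119]: 2072, 2076, 2080, 2084, 2088, 2092, 2096, 2100, 2104, 2108, 2112, 2116.
Of these, 2100 is divisible by 100 but not 400, so not leap.
Leap years: 12 − 1 = 11.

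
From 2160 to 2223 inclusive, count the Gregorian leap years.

15

Years divisible by 4: 2160, 2164, …, 2220 — 16 in all.
Of these, 2200 is divisible by 100 but not 400, so not leap.
Leap years: 16 − 1 = 15.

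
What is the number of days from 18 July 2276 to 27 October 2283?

2657

From July 18, 2276 to July 18, 2283: 7 years, of which 1 contains a Feb 29 — 6×365 + 1×366 = 2556 days.
July 2283: 31 − 18 = 13 days remain.
Then August (31), September (30): 31 + 30 = 61 days.
October 1–27, 2283: 27 days.
Residual: 101 days.
Total: 2657 days.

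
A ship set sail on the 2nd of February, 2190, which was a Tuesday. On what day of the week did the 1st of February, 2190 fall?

Count forward from the earlier date (February 1, 2190) to the later (February 2, 2190):
Within February 2190: 2 − 1 = 1 day.
1 mod 7 = 1, so 1 day before Tuesday is Monday.

Monday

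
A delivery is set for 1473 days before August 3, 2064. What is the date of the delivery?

July 22, 2060

Count 1473 days before August 3, 2064:
Day-of-year of July 22, 2060: 204.
Day-of-year of August 3, 2064: 216.
2060 has 366 days, so 366 − 204 = 162 days remain in 2060.
Full years: 2061: 365; 2062: 365; 2063: 365. Sum = 1095.
Total: 162 + 1095 + 216 = 1473 days.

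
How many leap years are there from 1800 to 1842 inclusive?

10

Years divisible by 4 in [1800, 1842]: 1800, 1804, 1808, 1812, 1816, 1820, 1824, 1828, 1832, 1836, 1840.
Of these, 1800 is divisible by 100 but not 400, so not leap.
Leap years: 11 − 1 = 10.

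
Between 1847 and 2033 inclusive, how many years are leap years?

46

Years divisible by 4: 1848, 1852, …, 2032 — 47 in all.
Of these, 1900 is divisible by 100 but not 400, so not leap.
2000 is divisible by 400, so still leap.
Leap years: 47 − 1 = 46.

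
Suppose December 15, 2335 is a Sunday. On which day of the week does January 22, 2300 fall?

Count forward from the earlier date (January 22, 2300) to the later (December 15, 2335):
From January 22, 2300 to January 22, 2335: 35 years, of which 8 contain a Feb 29 — 27×365 + 8×366 = 12783 days.
(2300 is not a leap year (divisible by 100 but not 400).)
January 2335: 31 − 22 = 9 days remain.
Then 10 full months totalling 303 days.
December 1–15, 2335: 15 days.
Residual: 327 days.
Total: 13110 days.
13110 mod 7 = 6, so 6 days before Sunday is Monday.

Monday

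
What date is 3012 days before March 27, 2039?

December 27, 2030

Count 3012 days before March 27, 2039:
From December 27, 2030 to December 27, 2038: 8 years, of which 2 contain a Feb 29 — 6×365 + 2×366 = 2922 days.
December 2038: 31 − 27 = 4 days remain.
Then January (31), February 2039 (28): 31 + 28 = 59 days.
March 1–27, 2039: 27 days.
Residual: 90 days.
Total: 3012 days.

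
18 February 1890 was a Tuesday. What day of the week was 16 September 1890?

Tuesday

February 1890: 28 − 18 = 10 days remain (1890 is not a leap year, so February has 28 days).
Then March (31), April (30), May (31), June (30), July (31), August (31): 31 + 30 + 31 + 30 + 31 + 31 = 184 days.
September 1–16, 1890: 16 days.
Total: 10 + 184 + 16 = 210 days.
210 is a multiple of 7, so 16 September 1890 falls on the same weekday: Tuesday.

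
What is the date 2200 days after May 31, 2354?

June 8, 2360

Count 2200 days after May 31, 2354:
May 31, 2354 → May 31, 2355: 365 days.
May 31, 2355 → May 31, 2356: 366 days (2356 is a leap year).
May 31, 2356 → May 31, 2357: 365 days.
May 31, 2357 → May 31, 2358: 365 days.
May 31, 2358 → May 31, 2359: 365 days.
May 31, 2359 → May 31, 2360: 366 days (2360 is a leap year).
May 2360: 31 − 31 = 0 days remain.
June 1–8, 2360: 8 days.
Residual: 8 days.
Total: 2200 days.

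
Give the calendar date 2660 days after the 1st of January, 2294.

the 15th of April, 2301

Count 2660 days after January 1, 2294:
From January 1, 2294 to January 1, 2301: 7 years, of which 1 contains a Feb 29 — 6×365 + 1×366 = 2556 days.
(2300 is not a leap year (divisible by 100 but not 400).)
January 2301: 31 − 1 = 30 days remain.
Then February 2301 (28), March (31): 28 + 31 = 59 days.
April 1–15, 2301: 15 days.
Residual: 104 days.
Total: 2660 days.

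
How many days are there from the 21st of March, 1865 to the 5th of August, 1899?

12555

From March 21, 1865 to March 21, 1899: 34 years, of which 8 contain a Feb 29 — 26×365 + 8×366 = 12418 days.
March 1899: 31 − 21 = 10 days remain.
Then April (30), May (31), June (30), July (31): 30 + 31 + 30 + 31 = 122 days.
August 1–5, 1899: 5 days.
Residual: 137 days.
Total: 12555 days.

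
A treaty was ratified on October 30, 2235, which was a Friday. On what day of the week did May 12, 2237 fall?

Friday

Day-of-year of October 30, 2235: 303.
Day-of-year of May 12, 2237: 132.
2235 has 365 days, so 365 − 303 = 62 days remain in 2235.
Full years: 2236: 366. Sum = 366.
Total: 62 + 366 + 132 = 560 days.
560 is a multiple of 7, so May 12, 2237 falls on the same weekday: Friday.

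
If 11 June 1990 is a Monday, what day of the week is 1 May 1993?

Saturday

June 11, 1990 → June 11, 1991: 365 days.
June 11, 1991 → June 11, 1992: 366 days (1992 is a leap year).
June 1992: 30 − 11 = 19 days remain.
Then 10 full months totalling 304 days.
May 1, 1993: 1 day.
Residual: 324 days.
Total: 1055 days.
1055 mod 7 = 5, so 5 days after Monday is Saturday.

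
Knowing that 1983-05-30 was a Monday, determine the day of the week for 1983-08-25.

Thursday

May 1983: 31 − 30 = 1 day remains.
Then June (30), July (31): 30 + 31 = 61 days.
August 1–25, 1983: 25 days.
Total: 1 + 61 + 25 = 87 days.
87 mod 7 = 3, so 3 days after Monday is Thursday.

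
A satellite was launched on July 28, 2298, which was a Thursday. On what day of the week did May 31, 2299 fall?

July 2298: 31 − 28 = 3 days remain.
Then 9 full months totalling 273 days.
May 1–31, 2299: 31 days.
Total: 3 + 273 + 31 = 307 days.
307 mod 7 = 6, so 6 days after Thursday is Wednesday.

Wednesday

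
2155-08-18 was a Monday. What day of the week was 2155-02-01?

Count forward from the earlier date (February 1, 2155) to the later (August 18, 2155):
February 2155: 28 − 1 = 27 days remain (2155 is not a leap year, so February has 28 days).
Then March (31), April (30), May (31), June (30), July (31): 31 + 30 + 31 + 30 + 31 = 153 days.
August 1–18, 2155: 18 days.
Total: 27 + 153 + 18 = 198 days.
198 mod 7 = 2, so 2 days before Monday is Saturday.

Saturday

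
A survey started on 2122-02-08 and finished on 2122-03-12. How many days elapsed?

February 2122: 28 − 8 = 20 days remain (2122 is not a leap year, so February has 28 days).
March 1–12, 2122: 12 days.
Total: 20 + 12 = 32 days.

32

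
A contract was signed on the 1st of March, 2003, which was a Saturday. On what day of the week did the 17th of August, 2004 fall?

Tuesday

March 2003: 31 − 1 = 30 days remain.
Then 16 full months totalling 488 days.
August 1–17, 2004: 17 days.
Total: 30 + 488 + 17 = 535 days.
535 mod 7 = 3, so 3 days after Saturday is Tuesday.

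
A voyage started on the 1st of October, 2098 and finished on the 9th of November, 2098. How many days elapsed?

October 2098: 31 − 1 = 30 days remain.
November 1–9, 2098: 9 days.
Total: 30 + 9 = 39 days.

39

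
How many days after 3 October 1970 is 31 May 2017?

17042

From October 3, 1970 to October 3, 2016: 46 years, of which 12 contain a Feb 29 — 34×365 + 12×366 = 16802 days.
(2000 is a leap year (divisible by 400).)
October 2016: 31 − 3 = 28 days remain.
Then November (30), December (31), January (31), February 2017 (28), March (31), April (30): 30 + 31 + 31 + 28 + 31 + 30 = 181 days.
May 1–31, 2017: 31 days.
Residual: 240 days.
Total: 17042 days.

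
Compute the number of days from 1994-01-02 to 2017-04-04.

From January 2, 1994 to January 2, 2017: 23 years, of which 6 contain a Feb 29 — 17×365 + 6×366 = 8401 days.
(2000 is a leap year (divisible by 400).)
January 2017: 31 − 2 = 29 days remain.
Then February 2017 (28), March (31): 28 + 31 = 59 days.
April 1–4, 2017: 4 days.
Residual: 92 days.
Total: 8493 days.

8493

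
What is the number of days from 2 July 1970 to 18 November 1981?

From July 2, 1970 to July 2, 1981: 11 years, of which 3 contain a Feb 29 — 8×365 + 3×366 = 4018 days.
July 1981: 31 − 2 = 29 days remain.
Then August (31), September (30), October (31): 31 + 30 + 31 = 92 days.
November 1–18, 1981: 18 days.
Residual: 139 days.
Total: 4157 days.

4157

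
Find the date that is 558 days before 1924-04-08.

1922-09-28

Count 558 days before April 8, 1924:
September 28, 1922 → September 28, 1923: 365 days.
September 1923: 30 − 28 = 2 days remain.
Then October (31), November (30), December (31), January (31), February 1924 (29), March (31): 31 + 30 + 31 + 31 + 29 + 31 = 183 days.
April 1–8, 1924: 8 days.
Residual: 193 days.
Total: 558 days.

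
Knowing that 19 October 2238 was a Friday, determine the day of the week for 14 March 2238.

Wednesday

Count forward from the earlier date (March 14, 2238) to the later (October 19, 2238):
March 2238: 31 − 14 = 17 days remain.
Then April (30), May (31), June (30), July (31), August (31), September (30): 30 + 31 + 30 + 31 + 31 + 30 = 183 days.
October 1–19, 2238: 19 days.
Total: 17 + 183 + 19 = 219 days.
219 mod 7 = 2, so 2 days before Friday is Wednesday.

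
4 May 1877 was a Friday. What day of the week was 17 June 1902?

Tuesday

Day-of-year of May 4, 1877: 124.
Day-of-year of June 17, 1902: 168.
1877 has 365 days, so 365 − 124 = 241 days remain in 1877.
Full years 1878–1901: 19 common + 5 leap = 19×365 + 5×366 = 8765 days.
Total: 241 + 8765 + 168 = 9174 days.
9174 mod 7 = 4, so 4 days after Friday is Tuesday.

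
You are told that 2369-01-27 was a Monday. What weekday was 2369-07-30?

January 2369: 31 − 27 = 4 days remain.
Then February 2369 (28), March (31), April (30), May (31), June (30): 28 + 31 + 30 + 31 + 30 = 150 days.
July 1–30, 2369: 30 days.
Total: 4 + 150 + 30 = 184 days.
184 mod 7 = 2, so 2 days after Monday is Wednesday.

Wednesday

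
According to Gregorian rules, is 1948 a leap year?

1948 is a leap year.

Yes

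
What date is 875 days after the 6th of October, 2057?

the 28th of February, 2060

Count 875 days after October 6, 2057:
October 6, 2057 → October 6, 2058: 365 days.
October 6, 2058 → October 6, 2059: 365 days.
October 2059: 31 − 6 = 25 days remain.
Then November (30), December (31), January (31): 30 + 31 + 31 = 92 days.
February 1–28, 2060: 28 days (2060 is a leap year).
Residual: 145 days.
Total: 875 days.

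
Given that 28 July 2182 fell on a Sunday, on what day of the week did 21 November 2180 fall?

Tuesday

Count forward from the earlier date (November 21, 2180) to the later (July 28, 2182):
November 21, 2180 → November 21, 2181: 365 days.
November 2181: 30 − 21 = 9 days remain.
Then December (31), January (31), February 2182 (28), March (31), April (30), May (31), June (30): 31 + 31 + 28 + 31 + 30 + 31 + 30 = 212 days.
July 1–28, 2182: 28 days.
Residual: 249 days.
Total: 614 days.
614 mod 7 = 5, so 5 days before Sunday is Tuesday.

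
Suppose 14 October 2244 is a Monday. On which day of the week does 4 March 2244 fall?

Count forward from the earlier date (March 4, 2244) to the later (October 14, 2244):
March 2244: 31 − 4 = 27 days remain.
Then April (30), May (31), June (30), July (31), August (31), September (30): 30 + 31 + 30 + 31 + 31 + 30 = 183 days.
October 1–14, 2244: 14 days.
Total: 27 + 183 + 14 = 224 days.
224 is a multiple of 7, so 4 March 2244 falls on the same weekday: Monday.

Monday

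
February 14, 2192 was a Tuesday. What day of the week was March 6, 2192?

February 2192: 29 − 14 = 15 days remain (2192 is a leap year, so February has 29 days).
March 1–6, 2192: 6 days.
Total: 15 + 6 = 21 days.
21 is a multiple of 7, so March 6, 2192 falls on the same weekday: Tuesday.

Tuesday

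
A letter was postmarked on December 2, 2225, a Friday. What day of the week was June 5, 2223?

Thursday

Count forward from the earlier date (June 5, 2223) to the later (December 2, 2225):
June 5, 2223 → June 5, 2224: 366 days (2224 is a leap year).
June 5, 2224 → June 5, 2225: 365 days.
June 2225: 30 − 5 = 25 days remain.
Then July (31), August (31), September (30), October (31), November (30): 31 + 31 + 30 + 31 + 30 = 153 days.
December 1–2, 2225: 2 days.
Residual: 180 days.
Total: 911 days.
911 mod 7 = 1, so 1 day before Friday is Thursday.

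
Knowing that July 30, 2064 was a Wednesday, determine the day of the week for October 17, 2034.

Count forward from the earlier date (October 17, 2034) to the later (July 30, 2064):
Day-of-year of October 17, 2034: 290.
Day-of-year of July 30, 2064: 212.
2034 has 365 days, so 365 − 290 = 75 days remain in 2034.
Full years 2035–2063: 22 common + 7 leap = 22×365 + 7×366 = 10592 days.
Total: 75 + 10592 + 212 = 10879 days.
10879 mod 7 = 1, so 1 day before Wednesday is Tuesday.

Tuesday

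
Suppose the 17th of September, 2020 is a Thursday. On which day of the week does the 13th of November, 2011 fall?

Count forward from the earlier date (November 13, 2011) to the later (September 17, 2020):
Day-of-year of November 13, 2011: 317.
Day-of-year of September 17, 2020: 261.
2011 has 365 days, so 365 − 317 = 48 days remain in 2011.
Full years 2012–2019: 6 common + 2 leap = 6×365 + 2×366 = 2922 days.
Total: 48 + 2922 + 261 = 3231 days.
3231 mod 7 = 4, so 4 days before Thursday is Sunday.

Sunday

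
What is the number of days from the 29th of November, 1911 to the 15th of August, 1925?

From November 29, 1911 to November 29, 1924: 13 years, of which 4 contain a Feb 29 — 9×365 + 4×366 = 4749 days.
November 1924: 30 − 29 = 1 day remains.
Then December (31), January (31), February 1925 (28), March (31), April (30), May (31), June (30), July (31): 31 + 31 + 28 + 31 + 30 + 31 + 30 + 31 = 243 days.
August 1–15, 1925: 15 days.
Residual: 259 days.
Total: 5008 days.

5008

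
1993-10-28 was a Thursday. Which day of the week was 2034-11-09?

From October 28, 1993 to October 28, 2034: 41 years, of which 10 contain a Feb 29 — 31×365 + 10×366 = 14975 days.
(2000 is a leap year (divisible by 400).)
October 2034: 31 − 28 = 3 days remain.
November 1–9, 2034: 9 days.
Residual: 12 days.
Total: 14987 days.
14987 is a multiple of 7, so 2034-11-09 falls on the same weekday: Thursday.

Thursday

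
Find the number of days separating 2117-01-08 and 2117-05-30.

142

January 2117: 31 − 8 = 23 days remain.
Then February 2117 (28), March (31), April (30): 28 + 31 + 30 = 89 days.
May 1–30, 2117: 30 days.
Total: 23 + 89 + 30 = 142 days.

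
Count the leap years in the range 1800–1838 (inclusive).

Years divisible by 4 in [1800, 1838]: 1800, 1804, 1808, 1812, 1816, 1820, 1824, 1828, 1832, 1836.
Of these, 1800 is divisible by 100 but not 400, so not leap.
Leap years: 10 − 1 = 9.

9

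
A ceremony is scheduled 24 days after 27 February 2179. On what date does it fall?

23 March 2179

Count 24 days after February 27, 2179:
February 2179: 28 − 27 = 1 day remains (2179 is not a leap year, so February has 28 days).
March 1–23, 2179: 23 days.
Total: 1 + 23 = 24 days.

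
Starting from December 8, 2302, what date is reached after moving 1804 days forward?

November 16, 2307

Count 1804 days after December 8, 2302:
Day-of-year of December 8, 2302: 342.
Day-of-year of November 16, 2307: 320.
2302 has 365 days, so 365 − 342 = 23 days remain in 2302.
Full years: 2303: 365; 2304: 366; 2305: 365; 2306: 365. Sum = 1461.
Total: 23 + 1461 + 320 = 1804 days.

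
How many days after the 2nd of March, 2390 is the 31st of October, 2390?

March 2390: 31 − 2 = 29 days remain.
Then April (30), May (31), June (30), July (31), August (31), September (30): 30 + 31 + 30 + 31 + 31 + 30 = 183 days.
October 1–31, 2390: 31 days.
Total: 29 + 183 + 31 = 243 days.

243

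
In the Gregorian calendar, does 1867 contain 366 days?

1867 is not a leap year.

No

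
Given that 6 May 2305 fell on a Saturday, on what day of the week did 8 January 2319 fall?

Wednesday

From May 6, 2305 to May 6, 2318: 13 years, of which 3 contain a Feb 29 — 10×365 + 3×366 = 4748 days.
May 2318: 31 − 6 = 25 days remain.
Then June (30), July (31), August (31), September (30), October (31), November (30), December (31): 30 + 31 + 31 + 30 + 31 + 30 + 31 = 214 days.
January 1–8, 2319: 8 days.
Residual: 247 days.
Total: 4995 days.
4995 mod 7 = 4, so 4 days after Saturday is Wednesday.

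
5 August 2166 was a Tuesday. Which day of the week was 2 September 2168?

Day-of-year of August 5, 2166: 217.
Day-of-year of September 2, 2168: 246.
2166 has 365 days, so 365 − 217 = 148 days remain in 2166.
Full years: 2167: 365. Sum = 365.
Total: 148 + 365 + 246 = 759 days.
759 mod 7 = 3, so 3 days after Tuesday is Friday.

Friday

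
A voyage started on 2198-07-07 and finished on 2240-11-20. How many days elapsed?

Day-of-year of July 7, 2198: 188.
Day-of-year of November 20, 2240: 325.
2198 has 365 days, so 365 − 188 = 177 days remain in 2198.
Full years 2199–2239: 32 common + 9 leap = 32×365 + 9×366 = 14974 days.
Total: 177 + 14974 + 325 = 15476 days.

15476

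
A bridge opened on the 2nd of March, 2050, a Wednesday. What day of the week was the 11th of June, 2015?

Count forward from the earlier date (June 11, 2015) to the later (March 2, 2050):
Day-of-year of June 11, 2015: 162.
Day-of-year of March 2, 2050: 61.
2015 has 365 days, so 365 − 162 = 203 days remain in 2015.
Full years 2016–2049: 25 common + 9 leap = 25×365 + 9×366 = 12419 days.
Total: 203 + 12419 + 61 = 12683 days.
12683 mod 7 = 6, so 6 days before Wednesday is Thursday.

Thursday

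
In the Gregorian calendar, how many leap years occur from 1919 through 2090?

Years divisible by 4: 1920, 1924, …, 2088 — 43 in all.
2000 is divisible by 400, so still leap.
No century exceptions apply. Count: 43.

43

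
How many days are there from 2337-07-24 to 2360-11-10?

Day-of-year of July 24, 2337: 205.
Day-of-year of November 10, 2360: 315.
2337 has 365 days, so 365 − 205 = 160 days remain in 2337.
Full years 2338–2359: 17 common + 5 leap = 17×365 + 5×366 = 8035 days.
Total: 160 + 8035 + 315 = 8510 days.

8510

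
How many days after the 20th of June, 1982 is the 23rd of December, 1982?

June 1982: 30 − 20 = 10 days remain.
Then July (31), August (31), September (30), October (31), November (30): 31 + 31 + 30 + 31 + 30 = 153 days.
December 1–23, 1982: 23 days.
Total: 10 + 153 + 23 = 186 days.

186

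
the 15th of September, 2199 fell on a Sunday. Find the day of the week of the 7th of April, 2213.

Wednesday

Day-of-year of September 15, 2199: 258.
Day-of-year of April 7, 2213: 97.
2199 has 365 days, so 365 − 258 = 107 days remain in 2199.
Full years 2200–2212: 10 common + 3 leap = 10×365 + 3×366 = 4748 days.
Total: 107 + 4748 + 97 = 4952 days.
4952 mod 7 = 3, so 3 days after Sunday is Wednesday.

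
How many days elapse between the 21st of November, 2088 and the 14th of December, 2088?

November 2088: 30 − 21 = 9 days remain.
December 1–14, 2088: 14 days.
Total: 9 + 14 = 23 days.

23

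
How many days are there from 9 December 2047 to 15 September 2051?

Day-of-year of December 9, 2047: 343.
Day-of-year of September 15, 2051: 258.
2047 has 365 days, so 365 − 343 = 22 days remain in 2047.
Full years: 2048: 366; 2049: 365; 2050: 365. Sum = 1096.
Total: 22 + 1096 + 258 = 1376 days.

1376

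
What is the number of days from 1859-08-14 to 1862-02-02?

August 14, 1859 → August 14, 1860: 366 days (1860 is a leap year).
August 14, 1860 → August 14, 1861: 365 days.
August 1861: 31 − 14 = 17 days remain.
Then September (30), October (31), November (30), December (31), January (31): 30 + 31 + 30 + 31 + 31 = 153 days.
February 1–2, 1862: 2 days (1862 is not a leap year).
Residual: 172 days.
Total: 903 days.

903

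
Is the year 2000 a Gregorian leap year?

Yes

2000 is a leap year (divisible by 400).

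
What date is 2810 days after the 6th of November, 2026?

the 17th of July, 2034

Count 2810 days after November 6, 2026:
Day-of-year of November 6, 2026: 310.
Day-of-year of July 17, 2034: 198.
2026 has 365 days, so 365 − 310 = 55 days remain in 2026.
Full years 2027–2033: 5 common + 2 leap = 5×365 + 2×366 = 2557 days.
Total: 55 + 2557 + 198 = 2810 days.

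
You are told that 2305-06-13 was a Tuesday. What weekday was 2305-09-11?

June 2305: 30 − 13 = 17 days remain.
Then July (31), August (31): 31 + 31 = 62 days.
September 1–11, 2305: 11 days.
Total: 17 + 62 + 11 = 90 days.
90 mod 7 = 6, so 6 days after Tuesday is Monday.

Monday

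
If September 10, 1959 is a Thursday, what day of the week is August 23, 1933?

Wednesday

Count forward from the earlier date (August 23, 1933) to the later (September 10, 1959):
From August 23, 1933 to August 23, 1959: 26 years, of which 6 contain a Feb 29 — 20×365 + 6×366 = 9496 days.
August 1959: 31 − 23 = 8 days remain.
September 1–10, 1959: 10 days.
Residual: 18 days.
Total: 9514 days.
9514 mod 7 = 1, so 1 day before Thursday is Wednesday.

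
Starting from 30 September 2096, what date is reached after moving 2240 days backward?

13 August 2090

Count 2240 days before September 30, 2096:
Day-of-year of August 13, 2090: 225.
Day-of-year of September 30, 2096: 274.
2090 has 365 days, so 365 − 225 = 140 days remain in 2090.
Full years: 2091: 365; 2092: 366; 2093: 365; 2094: 365; 2095: 365. Sum = 1826.
Total: 140 + 1826 + 274 = 2240 days.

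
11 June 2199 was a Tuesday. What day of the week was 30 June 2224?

Day-of-year of June 11, 2199: 162.
Day-of-year of June 30, 2224: 182.
2199 has 365 days, so 365 − 162 = 203 days remain in 2199.
Full years 2200–2223: 19 common + 5 leap = 19×365 + 5×366 = 8765 days.
Total: 203 + 8765 + 182 = 9150 days.
9150 mod 7 = 1, so 1 day after Tuesday is Wednesday.

Wednesday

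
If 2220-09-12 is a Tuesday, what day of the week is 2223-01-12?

Sunday

Day-of-year of September 12, 2220: 256.
Day-of-year of January 12, 2223: 12.
2220 has 366 days, so 366 − 256 = 110 days remain in 2220.
Full years: 2221: 365; 2222: 365. Sum = 730.
Total: 110 + 730 + 12 = 852 days.
852 mod 7 = 5, so 5 days after Tuesday is Sunday.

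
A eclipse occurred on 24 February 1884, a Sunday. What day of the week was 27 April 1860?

Friday

Count forward from the earlier date (April 27, 1860) to the later (February 24, 1884):
Day-of-year of April 27, 1860: 118.
Day-of-year of February 24, 1884: 55.
1860 has 366 days, so 366 − 118 = 248 days remain in 1860.
Full years 1861–1883: 18 common + 5 leap = 18×365 + 5×366 = 8400 days.
Total: 248 + 8400 + 55 = 8703 days.
8703 mod 7 = 2, so 2 days before Sunday is Friday.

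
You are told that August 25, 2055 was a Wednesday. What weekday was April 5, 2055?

Count forward from the earlier date (April 5, 2055) to the later (August 25, 2055):
April 2055: 30 − 5 = 25 days remain.
Then May (31), June (30), July (31): 31 + 30 + 31 = 92 days.
August 1–25, 2055: 25 days.
Total: 25 + 92 + 25 = 142 days.
142 mod 7 = 2, so 2 days before Wednesday is Monday.

Monday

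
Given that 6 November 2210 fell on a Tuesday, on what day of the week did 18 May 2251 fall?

Day-of-year of November 6, 2210: 310.
Day-of-year of May 18, 2251: 138.
2210 has 365 days, so 365 − 310 = 55 days remain in 2210.
Full years 2211–2250: 30 common + 10 leap = 30×365 + 10×366 = 14610 days.
Total: 55 + 14610 + 138 = 14803 days.
14803 mod 7 = 5, so 5 days after Tuesday is Sunday.

Sunday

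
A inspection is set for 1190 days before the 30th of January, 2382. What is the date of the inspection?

the 28th of October, 2378

Count 1190 days before January 30, 2382:
October 28, 2378 → October 28, 2379: 365 days.
October 28, 2379 → October 28, 2380: 366 days (2380 is a leap year).
October 28, 2380 → October 28, 2381: 365 days.
October 2381: 31 − 28 = 3 days remain.
Then November (30), December (31): 30 + 31 = 61 days.
January 1–30, 2382: 30 days.
Residual: 94 days.
Total: 1190 days.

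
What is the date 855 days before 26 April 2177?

23 December 2174

Count 855 days before April 26, 2177:
December 23, 2174 → December 23, 2175: 365 days.
December 23, 2175 → December 23, 2176: 366 days (2176 is a leap year).
December 2176: 31 − 23 = 8 days remain.
Then January (31), February 2177 (28), March (31): 31 + 28 + 31 = 90 days.
April 1–26, 2177: 26 days.
Residual: 124 days.
Total: 855 days.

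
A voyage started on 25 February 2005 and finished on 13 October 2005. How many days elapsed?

230

February 2005: 28 − 25 = 3 days remain (2005 is not a leap year, so February has 28 days).
Then March (31), April (30), May (31), June (30), July (31), August (31), September (30): 31 + 30 + 31 + 30 + 31 + 31 + 30 = 214 days.
October 1–13, 2005: 13 days.
Total: 3 + 214 + 13 = 230 days.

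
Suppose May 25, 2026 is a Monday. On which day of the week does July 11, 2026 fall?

Saturday

May 2026: 31 − 25 = 6 days remain.
Then June (30): 30 days.
July 1–11, 2026: 11 days.
Total: 6 + 30 + 11 = 47 days.
47 mod 7 = 5, so 5 days after Monday is Saturday.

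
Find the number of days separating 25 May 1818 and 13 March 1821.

1023

Day-of-year of May 25, 1818: 145.
Day-of-year of March 13, 1821: 72.
1818 has 365 days, so 365 − 145 = 220 days remain in 1818.
Full years: 1819: 365; 1820: 366. Sum = 731.
Total: 220 + 731 + 72 = 1023 days.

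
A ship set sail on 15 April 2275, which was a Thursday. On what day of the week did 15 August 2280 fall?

April 15, 2275 → April 15, 2276: 366 days (2276 is a leap year).
April 15, 2276 → April 15, 2277: 365 days.
April 15, 2277 → April 15, 2278: 365 days.
April 15, 2278 → April 15, 2279: 365 days.
April 15, 2279 → April 15, 2280: 366 days (2280 is a leap year).
April 2280: 30 − 15 = 15 days remain.
Then May (31), June (30), July (31): 31 + 30 + 31 = 92 days.
August 1–15, 2280: 15 days.
Residual: 122 days.
Total: 1949 days.
1949 mod 7 = 3, so 3 days after Thursday is Sunday.

Sunday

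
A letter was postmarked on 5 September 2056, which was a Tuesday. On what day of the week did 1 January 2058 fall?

September 2056: 30 − 5 = 25 days remain.
Then 15 full months totalling 457 days.
January 1, 2058: 1 day.
Total: 25 + 457 + 1 = 483 days.
483 is a multiple of 7, so 1 January 2058 falls on the same weekday: Tuesday.

Tuesday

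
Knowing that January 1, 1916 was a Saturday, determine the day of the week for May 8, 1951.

From January 1, 1916 to January 1, 1951: 35 years, of which 9 contain a Feb 29 — 26×365 + 9×366 = 12784 days.
January 1951: 31 − 1 = 30 days remain.
Then February 1951 (28), March (31), April (30): 28 + 31 + 30 = 89 days.
May 1–8, 1951: 8 days.
Residual: 127 days.
Total: 12911 days.
12911 mod 7 = 3, so 3 days after Saturday is Tuesday.

Tuesday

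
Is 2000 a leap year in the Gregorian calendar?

2000 is a leap year (divisible by 400).

Yes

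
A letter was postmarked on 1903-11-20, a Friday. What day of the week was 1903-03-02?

Count forward from the earlier date (March 2, 1903) to the later (November 20, 1903):
March 1903: 31 − 2 = 29 days remain.
Then April (30), May (31), June (30), July (31), August (31), September (30), October (31): 30 + 31 + 30 + 31 + 31 + 30 + 31 = 214 days.
November 1–20, 1903: 20 days.
Total: 29 + 214 + 20 = 263 days.
263 mod 7 = 4, so 4 days before Friday is Monday.

Monday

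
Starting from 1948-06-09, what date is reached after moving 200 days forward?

1948-12-26

Count 200 days after June 9, 1948:
June 1948: 30 − 9 = 21 days remain.
Then July (31), August (31), September (30), October (31), November (30): 31 + 31 + 30 + 31 + 30 = 153 days.
December 1–26, 1948: 26 days.
Total: 21 + 153 + 26 = 200 days.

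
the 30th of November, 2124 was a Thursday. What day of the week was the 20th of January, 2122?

Tuesday

Count forward from the earlier date (January 20, 2122) to the later (November 30, 2124):
Day-of-year of January 20, 2122: 20.
Day-of-year of November 30, 2124: 335.
2122 has 365 days, so 365 − 20 = 345 days remain in 2122.
Full years: 2123: 365. Sum = 365.
Total: 345 + 365 + 335 = 1045 days.
1045 mod 7 = 2, so 2 days before Thursday is Tuesday.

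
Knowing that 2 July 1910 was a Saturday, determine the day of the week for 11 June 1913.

Wednesday

Day-of-year of July 2, 1910: 183.
Day-of-year of June 11, 1913: 162.
1910 has 365 days, so 365 − 183 = 182 days remain in 1910.
Full years: 1911: 365; 1912: 366. Sum = 731.
Total: 182 + 731 + 162 = 1075 days.
1075 mod 7 = 4, so 4 days after Saturday is Wednesday.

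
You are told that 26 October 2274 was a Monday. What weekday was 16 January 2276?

Sunday

October 2274: 31 − 26 = 5 days remain.
Then 14 full months totalling 426 days.
January 1–16, 2276: 16 days.
Total: 5 + 426 + 16 = 447 days.
447 mod 7 = 6, so 6 days after Monday is Sunday.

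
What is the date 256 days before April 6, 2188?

July 25, 2187

Count 256 days before April 6, 2188:
July 2187: 31 − 25 = 6 days remain.
Then August (31), September (30), October (31), November (30), December (31), January (31), February 2188 (29), March (31): 31 + 30 + 31 + 30 + 31 + 31 + 29 + 31 = 244 days.
April 1–6, 2188: 6 days.
Residual: 256 days.
Total: 256 days.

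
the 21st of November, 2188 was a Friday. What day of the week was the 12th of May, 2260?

Saturday

From November 21, 2188 to November 21, 2259: 71 years, of which 16 contain a Feb 29 — 55×365 + 16×366 = 25931 days.
(2200 is not a leap year (divisible by 100 but not 400).)
November 2259: 30 − 21 = 9 days remain.
Then December (31), January (31), February 2260 (29), March (31), April (30): 31 + 31 + 29 + 31 + 30 = 152 days.
May 1–12, 2260: 12 days.
Residual: 173 days.
Total: 26104 days.
26104 mod 7 = 1, so 1 day after Friday is Saturday.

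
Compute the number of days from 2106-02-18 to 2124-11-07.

Day-of-year of February 18, 2106: 49.
Day-of-year of November 7, 2124: 312.
2106 has 365 days, so 365 − 49 = 316 days remain in 2106.
Full years 2107–2123: 13 common + 4 leap = 13×365 + 4×366 = 6209 days.
Total: 316 + 6209 + 312 = 6837 days.

6837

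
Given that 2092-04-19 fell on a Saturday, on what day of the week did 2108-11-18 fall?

Day-of-year of April 19, 2092: 110.
Day-of-year of November 18, 2108: 323.
2092 has 366 days, so 366 − 110 = 256 days remain in 2092.
Full years 2093–2107: 13 common + 2 leap = 13×365 + 2×366 = 5477 days.
Total: 256 + 5477 + 323 = 6056 days.
6056 mod 7 = 1, so 1 day after Saturday is Sunday.

Sunday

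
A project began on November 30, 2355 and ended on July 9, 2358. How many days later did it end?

November 30, 2355 → November 30, 2356: 366 days (2356 is a leap year).
November 30, 2356 → November 30, 2357: 365 days.
November 2357: 30 − 30 = 0 days remain.
Then December (31), January (31), February 2358 (28), March (31), April (30), May (31), June (30): 31 + 31 + 28 + 31 + 30 + 31 + 30 = 212 days.
July 1–9, 2358: 9 days.
Residual: 221 days.
Total: 952 days.

952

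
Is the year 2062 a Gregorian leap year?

No

2062 is not a leap year.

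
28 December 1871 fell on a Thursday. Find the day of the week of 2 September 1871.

Saturday

Count forward from the earlier date (September 2, 1871) to the later (December 28, 1871):
September 1871: 30 − 2 = 28 days remain.
Then October (31), November (30): 31 + 30 = 61 days.
December 1–28, 1871: 28 days.
Total: 28 + 61 + 28 = 117 days.
117 mod 7 = 5, so 5 days before Thursday is Saturday.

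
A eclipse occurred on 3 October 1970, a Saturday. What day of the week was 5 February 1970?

Thursday

Count forward from the earlier date (February 5, 1970) to the later (October 3, 1970):
February 1970: 28 − 5 = 23 days remain (1970 is not a leap year, so February has 28 days).
Then March (31), April (30), May (31), June (30), July (31), August (31), September (30): 31 + 30 + 31 + 30 + 31 + 31 + 30 = 214 days.
October 1–3, 1970: 3 days.
Total: 23 + 214 + 3 = 240 days.
240 mod 7 = 2, so 2 days before Saturday is Thursday.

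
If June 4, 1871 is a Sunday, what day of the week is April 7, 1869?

Count forward from the earlier date (April 7, 1869) to the later (June 4, 1871):
Day-of-year of April 7, 1869: 97.
Day-of-year of June 4, 1871: 155.
1869 has 365 days, so 365 − 97 = 268 days remain in 1869.
Full years: 1870: 365. Sum = 365.
Total: 268 + 365 + 155 = 788 days.
788 mod 7 = 4, so 4 days before Sunday is Wednesday.

Wednesday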